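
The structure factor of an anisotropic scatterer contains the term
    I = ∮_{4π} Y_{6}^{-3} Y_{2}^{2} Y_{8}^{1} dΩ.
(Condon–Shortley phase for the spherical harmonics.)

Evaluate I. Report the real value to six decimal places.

Rules hold: Σm=0, L=16 even, 4≤8≤8.
N = 13·5·17 = 1105
Δ = 0!·12!·4!/17! = 1/30940
Racah Σ t=0..0: t=0:+1/2073600 = 1/2073600
⇒ 3j(6 2 8; 0 0 0)² = 28/1105, sgn +1
Racah Σ t=0..0: t=0:+1/52254720 = 1/52254720
⇒ 3j(6 2 8; -3 2 1)² = 1/884, sgn -1
4πI² = N·(3j₀)²·(3jₘ)² = 7/221
I = -1·√(0.0316742/4π) = -0.05020511

-0.050205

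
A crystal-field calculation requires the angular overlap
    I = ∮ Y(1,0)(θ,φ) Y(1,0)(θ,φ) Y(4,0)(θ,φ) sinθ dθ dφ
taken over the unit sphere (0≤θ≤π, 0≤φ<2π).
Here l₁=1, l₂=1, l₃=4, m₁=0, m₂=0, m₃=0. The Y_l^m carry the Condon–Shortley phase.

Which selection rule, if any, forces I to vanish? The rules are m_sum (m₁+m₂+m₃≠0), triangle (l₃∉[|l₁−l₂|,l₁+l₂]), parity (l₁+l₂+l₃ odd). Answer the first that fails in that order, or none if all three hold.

triangle

Σmᵢ = 0  ✓
l₃∈[|l₁−l₂|,l₁+l₂]=[0,2], have l₃=4  ✗
Σlᵢ = 6 ⇒ even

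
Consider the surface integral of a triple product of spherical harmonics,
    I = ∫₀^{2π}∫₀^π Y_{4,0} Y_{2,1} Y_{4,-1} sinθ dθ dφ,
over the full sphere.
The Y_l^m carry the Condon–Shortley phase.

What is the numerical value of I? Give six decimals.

-0.044869

m-sum 0 ✓  L=10 even ✓  2≤4≤6 ✓
Π(2lᵢ+1) = 9×5×9 = 405
triangle coeff Δ(4,2,4) = 1/13860
Σ_t [0,2]: t=0:+1/192 t=1:−1/36 t=2:+1/192 = -5/288
(3j)²=20/693 [(4 2 4; 0 0 0)], sign=-1
Σ_t [1,2]: t=1:−1/72 t=2:+1/96 = -1/288
(3j)²=1/462 [(4 2 4; 0 1 -1)], sign=+1
⇒ 4πI² = 150/5929
I = (-1)√(150/5929/(4π)) = -0.04486937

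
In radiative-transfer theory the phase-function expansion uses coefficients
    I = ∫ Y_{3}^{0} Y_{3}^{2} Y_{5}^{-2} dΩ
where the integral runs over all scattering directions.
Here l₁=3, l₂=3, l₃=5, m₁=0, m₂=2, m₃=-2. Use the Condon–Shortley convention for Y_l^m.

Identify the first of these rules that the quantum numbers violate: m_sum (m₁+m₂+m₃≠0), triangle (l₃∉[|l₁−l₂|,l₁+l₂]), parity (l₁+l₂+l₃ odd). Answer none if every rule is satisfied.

parity

azimuthal sum: 0 + 2 − 2 = 0  ✓
0 ≤ 5 ≤ 6 (triangle on l)  ✓
L = 3 + 3 + 5 = 11 (odd)  ✗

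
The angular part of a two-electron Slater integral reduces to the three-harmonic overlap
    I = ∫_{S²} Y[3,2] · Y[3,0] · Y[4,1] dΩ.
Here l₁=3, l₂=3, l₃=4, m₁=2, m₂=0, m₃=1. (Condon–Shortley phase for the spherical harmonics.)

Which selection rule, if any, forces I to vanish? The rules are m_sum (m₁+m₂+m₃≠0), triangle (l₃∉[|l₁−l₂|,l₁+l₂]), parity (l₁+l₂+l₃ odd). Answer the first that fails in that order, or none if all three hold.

m_sum

m₁+m₂+m₃ = 2 + 0 + 1 = 3  ✗
triangle: |3−3|=0 ≤ l₃=4 ≤ 3+3=6
parity: l₁+l₂+l₃ = 10 is even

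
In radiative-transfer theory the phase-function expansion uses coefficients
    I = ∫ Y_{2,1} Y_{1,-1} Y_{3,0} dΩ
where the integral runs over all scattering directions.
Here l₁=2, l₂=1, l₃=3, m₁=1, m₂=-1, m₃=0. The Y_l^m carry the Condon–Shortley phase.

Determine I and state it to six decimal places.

0.143048

m-sum 0 ✓  L=6 even ✓  1≤3≤3 ✓
Π(2lᵢ+1) = 5×3×7 = 105
triangle coeff Δ(2,1,3) = 1/105
Σ_t [0,0]: t=0:+1/4 = 1/4
(3j)²=3/35 [(2 1 3; 0 0 0)], sign=-1
Σ_t [0,0]: t=0:+1/12 = 1/12
(3j)²=1/35 [(2 1 3; 1 -1 0)], sign=-1
⇒ 4πI² = 9/35
I = (+1)√(9/35/(4π)) = 0.14304817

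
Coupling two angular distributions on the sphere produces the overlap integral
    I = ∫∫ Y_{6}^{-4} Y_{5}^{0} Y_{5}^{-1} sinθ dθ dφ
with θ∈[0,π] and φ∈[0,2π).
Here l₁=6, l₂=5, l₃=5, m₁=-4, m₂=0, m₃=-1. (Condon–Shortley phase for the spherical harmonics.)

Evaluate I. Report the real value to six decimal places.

0.000000

-4 + 0 − 1 = -5 ≠ 0: azimuthal integral kills it; I = 0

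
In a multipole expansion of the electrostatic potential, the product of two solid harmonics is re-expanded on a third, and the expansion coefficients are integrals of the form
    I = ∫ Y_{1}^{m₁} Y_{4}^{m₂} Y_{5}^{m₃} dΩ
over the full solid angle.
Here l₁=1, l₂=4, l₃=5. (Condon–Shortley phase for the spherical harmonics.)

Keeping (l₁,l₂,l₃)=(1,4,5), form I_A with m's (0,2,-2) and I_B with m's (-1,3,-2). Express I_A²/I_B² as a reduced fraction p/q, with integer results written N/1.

7/1

Same 1,4,5: normalisation and zero-m 3j drop out of the ratio.
A: Δ: 0! 2! 8! / 11! → 1/495; sum: t=0:+1/1440 = 1/1440; 3j²(1 4 5; 0 2 -2) = Δ·Π!·Σ² = 7/165  (sign -1)
B: Δ: 0! 2! 8! / 11! → 1/495; sum: t=0:+1/10080 = 1/10080; 3j²(1 4 5; -1 3 -2) = Δ·Π!·Σ² = 1/165  (sign -1)
I_A²/I_B² = (7/165)/(1/165) = 7/1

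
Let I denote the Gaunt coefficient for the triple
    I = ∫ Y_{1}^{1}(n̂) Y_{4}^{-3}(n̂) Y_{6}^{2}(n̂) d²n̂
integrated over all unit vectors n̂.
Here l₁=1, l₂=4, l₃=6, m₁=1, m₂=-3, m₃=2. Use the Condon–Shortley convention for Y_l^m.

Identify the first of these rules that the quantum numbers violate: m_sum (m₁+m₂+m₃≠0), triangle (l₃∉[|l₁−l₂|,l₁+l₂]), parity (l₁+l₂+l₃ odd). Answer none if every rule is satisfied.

m₁+m₂+m₃ = 1 − 3 + 2 = 0  ✓
triangle: |1−4|=3 ≤ l₃=6 ≤ 1+4=5  ✗
parity: l₁+l₂+l₃ = 11 is odd

triangle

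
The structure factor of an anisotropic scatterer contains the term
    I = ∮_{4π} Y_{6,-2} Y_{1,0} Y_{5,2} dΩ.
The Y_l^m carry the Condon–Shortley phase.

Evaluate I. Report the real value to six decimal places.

0.231133

Rules hold: Σm=0, L=12 even, 5≤5≤7.
N = 13·3·11 = 429
Δ = 2!·10!·0!/13! = 1/858
Racah Σ t=1..1: t=1:−1/14400 = -1/14400
⇒ 3j(6 1 5; 0 0 0)² = 6/143, sgn +1
Racah Σ t=1..1: t=1:−1/30240 = -1/30240
⇒ 3j(6 1 5; -2 0 2)² = 16/429, sgn +1
4πI² = N·(3j₀)²·(3jₘ)² = 96/143
I = +1·√(0.671329/4π) = 0.23113338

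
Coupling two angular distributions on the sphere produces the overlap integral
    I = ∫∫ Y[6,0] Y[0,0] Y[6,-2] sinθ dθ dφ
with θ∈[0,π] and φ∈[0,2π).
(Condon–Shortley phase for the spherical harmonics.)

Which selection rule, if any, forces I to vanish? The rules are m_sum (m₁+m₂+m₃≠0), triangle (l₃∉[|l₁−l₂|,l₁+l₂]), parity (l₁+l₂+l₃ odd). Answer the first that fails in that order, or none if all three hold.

m_sum

azimuthal sum: 0 + 0 − 2 = -2  ✗
6 ≤ 6 ≤ 6 (triangle on l)
L = 6 + 0 + 6 = 12 (even)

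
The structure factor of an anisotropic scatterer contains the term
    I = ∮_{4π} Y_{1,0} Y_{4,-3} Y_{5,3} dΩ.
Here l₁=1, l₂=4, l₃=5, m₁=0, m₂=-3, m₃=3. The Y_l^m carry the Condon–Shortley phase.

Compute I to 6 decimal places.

-0.196426

Rules hold: Σm=0, L=10 even, 3≤5≤5.
N = 3·9·11 = 297
Δ = 0!·2!·8!/11! = 1/495
Racah Σ t=0..0: t=0:+1/576 = 1/576
⇒ 3j(1 4 5; 0 0 0)² = 5/99, sgn -1
Racah Σ t=0..0: t=0:+1/5040 = 1/5040
⇒ 3j(1 4 5; 0 -3 3)² = 16/495, sgn +1
4πI² = N·(3j₀)²·(3jₘ)² = 16/33
I = -1·√(0.484848/4π) = -0.19642560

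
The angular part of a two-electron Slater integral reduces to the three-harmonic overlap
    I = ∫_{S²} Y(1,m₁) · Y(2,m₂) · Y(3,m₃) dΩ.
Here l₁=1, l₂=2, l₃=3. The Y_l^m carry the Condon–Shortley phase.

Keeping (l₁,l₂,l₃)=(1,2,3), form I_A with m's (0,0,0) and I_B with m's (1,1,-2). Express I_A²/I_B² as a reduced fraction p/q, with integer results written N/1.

Same 1,2,3: normalisation and zero-m 3j drop out of the ratio.
A: Δ: 0! 2! 4! / 7! → 1/105; sum: t=0:+1/4 = 1/4; 3j²(1 2 3; 0 0 0) = Δ·Π!·Σ² = 3/35  (sign -1)
B: Δ: 0! 2! 4! / 7! → 1/105; sum: t=0:+1/12 = 1/12; 3j²(1 2 3; 1 1 -2) = Δ·Π!·Σ² = 2/21  (sign -1)
I_A²/I_B² = (3/35)/(2/21) = 9/10

9/10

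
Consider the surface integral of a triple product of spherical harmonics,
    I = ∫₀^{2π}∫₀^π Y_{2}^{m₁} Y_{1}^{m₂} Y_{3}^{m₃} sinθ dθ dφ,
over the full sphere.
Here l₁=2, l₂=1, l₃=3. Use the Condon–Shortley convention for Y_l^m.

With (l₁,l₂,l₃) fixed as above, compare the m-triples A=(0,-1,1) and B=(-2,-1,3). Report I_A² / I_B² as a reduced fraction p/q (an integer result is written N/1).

2/5

l's match ⇒ only the (l;m) 3-j factors differ between A and B.
A: triangle coeff Δ(2,1,3) = 1/105; Σ_t [0,0]: t=0:+1/8 = 1/8; (3j)²=2/35 [(2 1 3; 0 -1 1)], sign=+1
B: triangle coeff Δ(2,1,3) = 1/105; Σ_t [0,0]: t=0:+1/48 = 1/48; (3j)²=1/7 [(2 1 3; -2 -1 3)], sign=+1
I_A²/I_B² = (2/35)/(1/7) = 2/5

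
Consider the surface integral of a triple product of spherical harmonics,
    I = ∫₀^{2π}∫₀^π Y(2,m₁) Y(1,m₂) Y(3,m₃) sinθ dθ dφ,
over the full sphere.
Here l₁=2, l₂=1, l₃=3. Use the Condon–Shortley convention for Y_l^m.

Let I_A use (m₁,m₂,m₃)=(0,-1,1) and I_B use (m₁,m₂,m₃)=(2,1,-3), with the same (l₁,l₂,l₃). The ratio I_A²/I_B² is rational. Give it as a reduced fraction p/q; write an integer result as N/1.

l's match ⇒ only the (l;m) 3-j factors differ between A and B.
A: triangle coeff Δ(2,1,3) = 1/105; Σ_t [0,0]: t=0:+1/8 = 1/8; (3j)²=2/35 [(2 1 3; 0 -1 1)], sign=+1
B: triangle coeff Δ(2,1,3) = 1/105; Σ_t [0,0]: t=0:+1/48 = 1/48; (3j)²=1/7 [(2 1 3; 2 1 -3)], sign=+1
I_A²/I_B² = (2/35)/(1/7) = 2/5

2/5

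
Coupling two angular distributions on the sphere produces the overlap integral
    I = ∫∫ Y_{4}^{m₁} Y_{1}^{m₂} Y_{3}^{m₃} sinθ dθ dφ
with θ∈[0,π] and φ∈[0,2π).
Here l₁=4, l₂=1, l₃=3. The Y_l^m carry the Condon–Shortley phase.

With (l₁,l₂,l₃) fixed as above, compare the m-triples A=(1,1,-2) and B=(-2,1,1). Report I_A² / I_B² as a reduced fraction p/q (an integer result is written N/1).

Shared (l₁,l₂,l₃)=(4,1,3): N and (l;000)² cancel in I_A²/I_B².
A: Δ = 2!·6!·0!/9! = 1/252; Racah Σ t=2..2: t=2:+1/240 = 1/240; ⇒ 3j(4 1 3; 1 1 -2)² = 1/84, sgn -1
B: Δ = 2!·6!·0!/9! = 1/252; Racah Σ t=2..2: t=2:+1/96 = 1/96; ⇒ 3j(4 1 3; -2 1 1)² = 5/84, sgn +1
I_A²/I_B² = (1/84)/(5/84) = 1/5

1/5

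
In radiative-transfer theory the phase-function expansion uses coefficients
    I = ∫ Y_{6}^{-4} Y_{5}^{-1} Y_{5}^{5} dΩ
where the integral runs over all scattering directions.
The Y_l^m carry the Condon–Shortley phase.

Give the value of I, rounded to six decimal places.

0.178246

m-sum 0 ✓  L=16 even ✓  1≤5≤11 ✓
Π(2lᵢ+1) = 13×11×11 = 1573
triangle coeff Δ(6,5,5) = 1/28588560
Σ_t [1,5]: t=1:−1/345600 t=2:+1/13824 t=3:−1/5184 t=4:+1/13824 t=5:−1/345600 = -7/129600
(3j)²=80/7293 [(6 5 5; 0 0 0)], sign=+1
Σ_t [4,4]: t=4:+1/829440 = 1/829440
(3j)²=225/9724 [(6 5 5; -4 -1 5)], sign=+1
⇒ 4πI² = 1500/3757
I = (+1)√(1500/3757/(4π)) = 0.17824613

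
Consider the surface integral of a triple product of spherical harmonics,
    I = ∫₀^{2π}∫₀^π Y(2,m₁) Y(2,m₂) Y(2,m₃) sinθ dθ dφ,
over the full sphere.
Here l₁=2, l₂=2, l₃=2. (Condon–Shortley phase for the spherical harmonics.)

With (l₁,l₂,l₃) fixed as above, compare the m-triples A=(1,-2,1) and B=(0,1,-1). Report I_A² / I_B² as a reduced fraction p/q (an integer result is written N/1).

6/1

Shared (l₁,l₂,l₃)=(2,2,2): N and (l;000)² cancel in I_A²/I_B².
A: Δ = 2!·2!·2!/7! = 1/630; Racah Σ t=0..0: t=0:+1/4 = 1/4; ⇒ 3j(2 2 2; 1 -2 1)² = 3/35, sgn -1
B: Δ = 2!·2!·2!/7! = 1/630; Racah Σ t=1..2: t=1:−1/2 t=2:+1/4 = -1/4; ⇒ 3j(2 2 2; 0 1 -1)² = 1/70, sgn +1
I_A²/I_B² = (3/35)/(1/70) = 6/1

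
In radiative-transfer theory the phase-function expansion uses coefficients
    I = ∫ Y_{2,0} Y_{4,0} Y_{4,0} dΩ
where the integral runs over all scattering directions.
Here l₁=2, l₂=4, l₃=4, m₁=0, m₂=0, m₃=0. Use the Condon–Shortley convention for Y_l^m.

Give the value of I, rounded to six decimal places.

Rules hold: Σm=0, L=10 even, 2≤4≤6.
N = 5·9·9 = 405
Δ = 2!·2!·6!/11! = 1/13860
Racah Σ t=0..2: t=0:+1/192 t=1:−1/36 t=2:+1/192 = -5/288
⇒ 3j(2 4 4; 0 0 0)² = 20/693, sgn -1
(m-triple is (0,0,0) — same symbol as above.)
4πI² = N·(3j₀)²·(3jₘ)² = 2000/5929
I = +1·√(0.337325/4π) = 0.16383977

0.163840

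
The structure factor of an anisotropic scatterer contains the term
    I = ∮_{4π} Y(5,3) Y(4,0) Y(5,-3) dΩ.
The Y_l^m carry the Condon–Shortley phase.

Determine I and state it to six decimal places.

0.130198

m-sum 0 ✓  L=14 even ✓  1≤5≤9 ✓
Π(2lᵢ+1) = 11×9×11 = 1089
triangle coeff Δ(5,4,5) = 1/3153150
Σ_t [0,4]: t=0:+1/69120 t=1:−1/1728 t=2:+1/576 t=3:−1/1728 t=4:+1/69120 = 7/11520
(3j)²=2/143 [(5 4 5; 0 0 0)], sign=-1
Σ_t [0,2]: t=0:+1/27648 t=1:−1/4320 t=2:+1/11520 = -1/9216
(3j)²=2/143 [(5 4 5; 3 0 -3)], sign=-1
⇒ 4πI² = 36/169
I = (+1)√(36/169/(4π)) = 0.13019760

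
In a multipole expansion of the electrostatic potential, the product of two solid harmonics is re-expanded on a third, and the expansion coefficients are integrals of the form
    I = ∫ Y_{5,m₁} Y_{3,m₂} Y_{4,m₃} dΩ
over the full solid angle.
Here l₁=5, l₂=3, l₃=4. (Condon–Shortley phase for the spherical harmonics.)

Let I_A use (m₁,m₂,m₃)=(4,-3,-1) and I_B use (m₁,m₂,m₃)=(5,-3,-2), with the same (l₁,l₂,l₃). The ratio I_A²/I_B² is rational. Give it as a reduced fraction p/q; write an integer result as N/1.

9/5

l's match ⇒ only the (l;m) 3-j factors differ between A and B.
A: triangle coeff Δ(5,3,4) = 1/180180; Σ_t [0,0]: t=0:+1/5760 = 1/5760; (3j)²=9/286 [(5 3 4; 4 -3 -1)], sign=-1
B: triangle coeff Δ(5,3,4) = 1/180180; Σ_t [0,0]: t=0:+1/34560 = 1/34560; (3j)²=5/286 [(5 3 4; 5 -3 -2)], sign=+1
I_A²/I_B² = (9/286)/(5/286) = 9/5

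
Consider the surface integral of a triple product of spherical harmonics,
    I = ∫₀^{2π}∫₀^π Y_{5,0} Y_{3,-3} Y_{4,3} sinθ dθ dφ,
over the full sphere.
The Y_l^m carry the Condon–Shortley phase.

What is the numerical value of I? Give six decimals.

m-sum 0 ✓  L=12 even ✓  2≤4≤8 ✓
Π(2lᵢ+1) = 11×7×9 = 693
triangle coeff Δ(5,3,4) = 1/180180
Σ_t [1,3]: t=1:−1/576 t=2:+1/144 t=3:−1/576 = 1/288
(3j)²=20/1001 [(5 3 4; 0 0 0)], sign=+1
Σ_t [0,0]: t=0:+1/5760 = 1/5760
(3j)²=5/572 [(5 3 4; 0 -3 3)], sign=-1
⇒ 4πI² = 225/1859
I = (-1)√(225/1859/(4π)) = -0.09814013

-0.098140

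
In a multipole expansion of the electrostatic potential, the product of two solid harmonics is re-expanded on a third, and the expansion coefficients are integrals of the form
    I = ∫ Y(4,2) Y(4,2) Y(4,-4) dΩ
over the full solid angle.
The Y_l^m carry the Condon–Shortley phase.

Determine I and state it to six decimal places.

Checks pass: Σm=0; 12 even; l₃=4∈[0,8].
(2·4+1)(2·4+1)(2·4+1) = 729
Δ: 4! 4! 4! / 13! → 1/450450
sum: t=0:+1/13824 t=1:−1/216 t=2:+1/64 t=3:−1/216 t=4:+1/13824 = 5/768
3j²(4 4 4; 0 0 0) = Δ·Π!·Σ² = 18/1001  (sign +1)
sum: t=2:+1/2304 = 1/2304
3j²(4 4 4; 2 2 -4) = Δ·Π!·Σ² = 5/143  (sign +1)
combine: 4πI² = 729·18/1001·5/143 = 65610/143143
take √, sign +1: I = 0.19098314

0.190983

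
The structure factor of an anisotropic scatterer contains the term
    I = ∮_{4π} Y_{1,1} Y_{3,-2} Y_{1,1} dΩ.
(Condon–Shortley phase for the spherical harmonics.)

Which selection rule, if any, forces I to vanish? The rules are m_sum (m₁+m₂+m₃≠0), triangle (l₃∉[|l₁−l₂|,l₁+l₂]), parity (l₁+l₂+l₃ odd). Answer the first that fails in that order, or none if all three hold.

triangle

m₁+m₂+m₃ = 1 − 2 + 1 = 0  ✓
triangle: |1−3|=2 ≤ l₃=1 ≤ 1+3=4  ✗
parity: l₁+l₂+l₃ = 5 is odd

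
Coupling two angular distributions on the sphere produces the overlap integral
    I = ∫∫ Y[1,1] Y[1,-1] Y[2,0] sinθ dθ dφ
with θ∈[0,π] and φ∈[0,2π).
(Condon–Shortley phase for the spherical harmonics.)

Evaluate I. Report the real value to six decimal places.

Checks pass: Σm=0; 4 even; l₃=2∈[0,2].
(2·1+1)(2·1+1)(2·2+1) = 45
Δ: 0! 2! 2! / 5! → 1/30
sum: t=0:+1/1 = 1/1
3j²(1 1 2; 0 0 0) = Δ·Π!·Σ² = 2/15  (sign +1)
sum: t=0:+1/4 = 1/4
3j²(1 1 2; 1 -1 0) = Δ·Π!·Σ² = 1/30  (sign +1)
combine: 4πI² = 45·2/15·1/30 = 1/5
take √, sign +1: I = 0.12615663

0.126157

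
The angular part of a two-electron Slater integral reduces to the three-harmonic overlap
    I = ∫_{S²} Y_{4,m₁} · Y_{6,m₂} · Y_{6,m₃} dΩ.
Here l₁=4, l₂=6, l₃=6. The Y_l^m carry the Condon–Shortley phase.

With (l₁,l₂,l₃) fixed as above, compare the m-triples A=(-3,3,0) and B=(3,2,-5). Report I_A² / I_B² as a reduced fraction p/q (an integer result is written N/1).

l's match ⇒ only the (l;m) 3-j factors differ between A and B.
A: triangle coeff Δ(4,6,6) = 1/15315300; Σ_t [3,4]: t=3:−1/207360 t=4:+1/103680 = 1/207360; (3j)²=21/2431 [(4 6 6; -3 3 0)], sign=+1
B: triangle coeff Δ(4,6,6) = 1/15315300; Σ_t [0,1]: t=0:+1/5806080 t=1:−1/725760 = -1/829440; (3j)²=49/2652 [(4 6 6; 3 2 -5)], sign=+1
I_A²/I_B² = (21/2431)/(49/2652) = 36/77

36/77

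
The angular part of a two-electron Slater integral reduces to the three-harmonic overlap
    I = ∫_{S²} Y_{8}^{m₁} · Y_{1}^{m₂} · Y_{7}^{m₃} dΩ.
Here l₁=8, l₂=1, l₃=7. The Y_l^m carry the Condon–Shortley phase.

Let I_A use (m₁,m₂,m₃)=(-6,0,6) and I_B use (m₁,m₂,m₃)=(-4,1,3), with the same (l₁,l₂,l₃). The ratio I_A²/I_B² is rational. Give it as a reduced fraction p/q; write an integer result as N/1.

14/33

l's match ⇒ only the (l;m) 3-j factors differ between A and B.
A: triangle coeff Δ(8,1,7) = 1/2040; Σ_t [1,1]: t=1:−1/6227020800 = -1/6227020800; (3j)²=7/510 [(8 1 7; -6 0 6)], sign=+1
B: triangle coeff Δ(8,1,7) = 1/2040; Σ_t [2,2]: t=2:+1/174182400 = 1/174182400; (3j)²=11/340 [(8 1 7; -4 1 3)], sign=+1
I_A²/I_B² = (7/510)/(11/340) = 14/33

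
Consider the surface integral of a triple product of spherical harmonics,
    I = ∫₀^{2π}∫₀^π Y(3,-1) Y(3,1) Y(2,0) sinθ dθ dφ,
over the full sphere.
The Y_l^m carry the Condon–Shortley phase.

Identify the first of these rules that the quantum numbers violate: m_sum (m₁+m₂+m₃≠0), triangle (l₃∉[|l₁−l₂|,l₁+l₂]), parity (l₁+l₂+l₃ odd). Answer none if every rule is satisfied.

none

Σmᵢ = 0  ✓
l₃∈[|l₁−l₂|,l₁+l₂]=[0,6], have l₃=2  ✓
Σlᵢ = 8 ⇒ even  ✓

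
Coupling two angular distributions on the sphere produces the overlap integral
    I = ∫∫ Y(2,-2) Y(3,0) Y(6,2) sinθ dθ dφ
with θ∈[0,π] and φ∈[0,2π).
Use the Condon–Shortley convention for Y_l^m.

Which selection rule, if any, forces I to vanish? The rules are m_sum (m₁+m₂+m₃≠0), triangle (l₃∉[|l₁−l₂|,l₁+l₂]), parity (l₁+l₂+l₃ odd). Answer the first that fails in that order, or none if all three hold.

Σmᵢ = 0  ✓
l₃∈[|l₁−l₂|,l₁+l₂]=[1,5], have l₃=6  ✗
Σlᵢ = 11 ⇒ odd

triangle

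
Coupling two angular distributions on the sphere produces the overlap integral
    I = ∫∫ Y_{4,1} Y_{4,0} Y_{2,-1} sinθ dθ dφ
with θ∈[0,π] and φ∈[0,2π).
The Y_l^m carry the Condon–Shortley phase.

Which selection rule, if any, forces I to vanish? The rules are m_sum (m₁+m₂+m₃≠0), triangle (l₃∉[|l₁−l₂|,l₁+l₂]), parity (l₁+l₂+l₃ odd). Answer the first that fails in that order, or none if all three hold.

m₁+m₂+m₃ = 1 + 0 − 1 = 0  ✓
triangle: |4−4|=0 ≤ l₃=2 ≤ 4+4=8  ✓
parity: l₁+l₂+l₃ = 10 is even  ✓

none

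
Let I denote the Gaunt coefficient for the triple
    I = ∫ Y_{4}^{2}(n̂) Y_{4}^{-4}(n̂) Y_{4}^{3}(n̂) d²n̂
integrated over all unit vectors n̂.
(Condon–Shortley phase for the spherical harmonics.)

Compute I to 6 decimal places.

2 − 4 + 3 = 1 ≠ 0: azimuthal integral kills it; I = 0

0.000000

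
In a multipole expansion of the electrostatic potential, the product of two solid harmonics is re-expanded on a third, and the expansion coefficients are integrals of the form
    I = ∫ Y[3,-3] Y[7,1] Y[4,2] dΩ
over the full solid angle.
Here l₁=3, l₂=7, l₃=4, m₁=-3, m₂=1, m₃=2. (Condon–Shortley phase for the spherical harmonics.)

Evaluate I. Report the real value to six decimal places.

m-sum 0 ✓  L=14 even ✓  4≤4≤10 ✓
Π(2lᵢ+1) = 7×15×9 = 945
triangle coeff Δ(3,7,4) = 1/45045
Σ_t [3,3]: t=3:−1/20736 = -1/20736
(3j)²=35/1287 [(3 7 4; 0 0 0)], sign=-1
Σ_t [6,6]: t=6:+1/1036800 = 1/1036800
(3j)²=4/6435 [(3 7 4; -3 1 2)], sign=+1
⇒ 4πI² = 980/61347
I = (-1)√(980/61347/(4π)) = -0.03565426

-0.035654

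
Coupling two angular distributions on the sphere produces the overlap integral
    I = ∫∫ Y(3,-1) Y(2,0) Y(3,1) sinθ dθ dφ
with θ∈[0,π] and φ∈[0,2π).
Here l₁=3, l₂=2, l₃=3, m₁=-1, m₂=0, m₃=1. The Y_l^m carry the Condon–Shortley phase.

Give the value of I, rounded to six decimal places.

Rules hold: Σm=0, L=8 even, 1≤3≤5.
N = 7·5·7 = 245
Δ = 2!·4!·2!/9! = 1/3780
Racah Σ t=0..2: t=0:+1/24 t=1:−1/4 t=2:+1/24 = -1/6
⇒ 3j(3 2 3; 0 0 0)² = 4/105, sgn +1
Racah Σ t=0..2: t=0:+1/96 t=1:−1/6 t=2:+1/16 = -3/32
⇒ 3j(3 2 3; -1 0 1)² = 3/140, sgn -1
4πI² = N·(3j₀)²·(3jₘ)² = 1/5
I = -1·√(0.2/4π) = -0.12615663

-0.126157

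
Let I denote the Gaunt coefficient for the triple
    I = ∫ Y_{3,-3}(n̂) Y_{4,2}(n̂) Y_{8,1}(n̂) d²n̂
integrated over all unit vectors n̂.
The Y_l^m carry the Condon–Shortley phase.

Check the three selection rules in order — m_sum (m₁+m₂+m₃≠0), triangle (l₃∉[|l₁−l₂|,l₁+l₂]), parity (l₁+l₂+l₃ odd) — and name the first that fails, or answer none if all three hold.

Σmᵢ = 0  ✓
l₃∈[|l₁−l₂|,l₁+l₂]=[1,7], have l₃=8  ✗
Σlᵢ = 15 ⇒ odd

triangle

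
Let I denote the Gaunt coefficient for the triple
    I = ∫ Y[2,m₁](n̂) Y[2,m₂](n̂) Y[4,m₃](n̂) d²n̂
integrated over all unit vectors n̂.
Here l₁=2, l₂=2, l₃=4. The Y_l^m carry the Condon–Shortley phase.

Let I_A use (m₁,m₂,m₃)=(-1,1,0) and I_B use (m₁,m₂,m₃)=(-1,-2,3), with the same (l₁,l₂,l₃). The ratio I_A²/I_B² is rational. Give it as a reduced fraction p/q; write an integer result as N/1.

Same 2,2,4: normalisation and zero-m 3j drop out of the ratio.
A: Δ: 0! 4! 4! / 9! → 1/630; sum: t=0:+1/36 = 1/36; 3j²(2 2 4; -1 1 0) = Δ·Π!·Σ² = 8/315  (sign +1)
B: Δ: 0! 4! 4! / 9! → 1/630; sum: t=0:+1/144 = 1/144; 3j²(2 2 4; -1 -2 3) = Δ·Π!·Σ² = 1/18  (sign -1)
I_A²/I_B² = (8/315)/(1/18) = 16/35

16/35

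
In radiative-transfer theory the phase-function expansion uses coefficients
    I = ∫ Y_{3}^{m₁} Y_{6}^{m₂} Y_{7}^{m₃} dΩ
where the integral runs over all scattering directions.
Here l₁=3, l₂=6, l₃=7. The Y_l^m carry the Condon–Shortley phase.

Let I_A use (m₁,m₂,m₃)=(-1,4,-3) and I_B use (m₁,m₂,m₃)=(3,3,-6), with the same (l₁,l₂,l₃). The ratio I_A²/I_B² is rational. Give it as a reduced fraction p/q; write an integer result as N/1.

l's match ⇒ only the (l;m) 3-j factors differ between A and B.
A: triangle coeff Δ(3,6,7) = 1/2042040; Σ_t [0,2]: t=0:+1/174182400 t=1:−1/2177280 t=2:+1/645120 = 191/174182400; (3j)²=36481/2042040 [(3 6 7; -1 4 -3)], sign=+1
B: triangle coeff Δ(3,6,7) = 1/2042040; Σ_t [0,0]: t=0:+1/17418240 = 1/17418240; (3j)²=15/952 [(3 6 7; 3 3 -6)], sign=-1
I_A²/I_B² = (36481/2042040)/(15/952) = 36481/32175

36481/32175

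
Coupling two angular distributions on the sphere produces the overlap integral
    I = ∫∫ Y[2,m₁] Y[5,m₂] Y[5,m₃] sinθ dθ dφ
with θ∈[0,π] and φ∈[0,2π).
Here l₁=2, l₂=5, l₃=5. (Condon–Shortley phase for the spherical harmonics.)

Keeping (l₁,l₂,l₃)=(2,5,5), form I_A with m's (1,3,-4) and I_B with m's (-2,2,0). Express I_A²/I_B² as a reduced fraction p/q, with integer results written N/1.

21/20

Same 2,5,5: normalisation and zero-m 3j drop out of the ratio.
A: Δ: 2! 2! 8! / 13! → 1/38610; sum: t=0:+1/80640 t=1:−1/10080 = -1/11520; 3j²(2 5 5; 1 3 -4) = Δ·Π!·Σ² = 49/1430  (sign +1)
B: Δ: 2! 2! 8! / 13! → 1/38610; sum: t=2:+1/2880 = 1/2880; 3j²(2 5 5; -2 2 0) = Δ·Π!·Σ² = 14/429  (sign -1)
I_A²/I_B² = (49/1430)/(14/429) = 21/20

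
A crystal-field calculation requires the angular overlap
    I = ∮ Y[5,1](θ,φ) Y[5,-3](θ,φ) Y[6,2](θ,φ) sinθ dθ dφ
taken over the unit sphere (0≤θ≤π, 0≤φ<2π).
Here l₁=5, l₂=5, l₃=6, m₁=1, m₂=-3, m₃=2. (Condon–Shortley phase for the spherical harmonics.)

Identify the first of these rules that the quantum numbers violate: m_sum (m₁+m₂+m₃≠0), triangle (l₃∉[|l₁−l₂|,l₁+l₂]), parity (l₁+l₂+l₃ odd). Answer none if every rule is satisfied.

none

azimuthal sum: 1 − 3 + 2 = 0  ✓
0 ≤ 6 ≤ 10 (triangle on l)  ✓
L = 5 + 5 + 6 = 16 (even)  ✓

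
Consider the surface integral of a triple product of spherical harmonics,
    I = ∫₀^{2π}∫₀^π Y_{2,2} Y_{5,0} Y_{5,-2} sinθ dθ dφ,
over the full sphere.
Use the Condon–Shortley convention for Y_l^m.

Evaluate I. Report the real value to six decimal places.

-0.191372

Rules hold: Σm=0, L=12 even, 3≤5≤7.
N = 5·11·11 = 605
Δ = 2!·2!·8!/13! = 1/38610
Racah Σ t=0..2: t=0:+1/2880 t=1:−1/576 t=2:+1/2880 = -1/960
⇒ 3j(2 5 5; 0 0 0)² = 10/429, sgn +1
Racah Σ t=0..0: t=0:+1/2880 = 1/2880
⇒ 3j(2 5 5; 2 0 -2)² = 14/429, sgn -1
4πI² = N·(3j₀)²·(3jₘ)² = 700/1521
I = -1·√(0.460224/4π) = -0.19137248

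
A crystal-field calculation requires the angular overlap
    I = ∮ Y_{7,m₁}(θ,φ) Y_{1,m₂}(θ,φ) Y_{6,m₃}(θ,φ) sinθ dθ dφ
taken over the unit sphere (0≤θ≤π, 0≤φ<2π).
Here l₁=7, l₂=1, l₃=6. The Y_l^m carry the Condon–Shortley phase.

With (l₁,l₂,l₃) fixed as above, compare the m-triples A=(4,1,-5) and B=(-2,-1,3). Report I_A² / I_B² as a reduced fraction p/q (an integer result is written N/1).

Same 7,1,6: normalisation and zero-m 3j drop out of the ratio.
A: Δ: 2! 12! 0! / 15! → 1/1365; sum: t=2:+1/79833600 = 1/79833600; 3j²(7 1 6; 4 1 -5) = Δ·Π!·Σ² = 1/455  (sign -1)
B: Δ: 2! 12! 0! / 15! → 1/1365; sum: t=0:+1/4354560 = 1/4354560; 3j²(7 1 6; -2 -1 3) = Δ·Π!·Σ² = 2/273  (sign -1)
I_A²/I_B² = (1/455)/(2/273) = 3/10

3/10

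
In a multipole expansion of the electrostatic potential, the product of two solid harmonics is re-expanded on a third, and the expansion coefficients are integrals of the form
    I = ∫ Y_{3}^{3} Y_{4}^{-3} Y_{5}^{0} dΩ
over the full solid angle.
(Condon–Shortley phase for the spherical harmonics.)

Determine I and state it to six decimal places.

Checks pass: Σm=0; 12 even; l₃=5∈[1,7].
(2·3+1)(2·4+1)(2·5+1) = 693
Δ: 2! 4! 6! / 13! → 1/180180
sum: t=0:+1/576 t=1:−1/144 t=2:+1/576 = -1/288
3j²(3 4 5; 0 0 0) = Δ·Π!·Σ² = 20/1001  (sign +1)
sum: t=0:+1/5760 = 1/5760
3j²(3 4 5; 3 -3 0) = Δ·Π!·Σ² = 5/572  (sign -1)
combine: 4πI² = 693·20/1001·5/572 = 225/1859
take √, sign -1: I = -0.09814013

-0.098140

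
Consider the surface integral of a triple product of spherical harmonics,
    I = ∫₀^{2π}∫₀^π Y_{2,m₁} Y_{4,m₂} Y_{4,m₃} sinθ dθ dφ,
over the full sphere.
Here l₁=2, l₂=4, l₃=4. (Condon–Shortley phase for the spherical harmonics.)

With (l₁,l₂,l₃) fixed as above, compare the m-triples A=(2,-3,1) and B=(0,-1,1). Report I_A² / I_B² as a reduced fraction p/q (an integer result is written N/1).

Same 2,4,4: normalisation and zero-m 3j drop out of the ratio.
A: Δ: 2! 2! 6! / 11! → 1/13860; sum: t=0:+1/480 = 1/480; 3j²(2 4 4; 2 -3 1) = Δ·Π!·Σ² = 3/110  (sign -1)
B: Δ: 2! 2! 6! / 11! → 1/13860; sum: t=0:+1/144 t=1:−1/48 t=2:+1/480 = -17/1440; 3j²(2 4 4; 0 -1 1) = Δ·Π!·Σ² = 289/13860  (sign +1)
I_A²/I_B² = (3/110)/(289/13860) = 378/289

378/289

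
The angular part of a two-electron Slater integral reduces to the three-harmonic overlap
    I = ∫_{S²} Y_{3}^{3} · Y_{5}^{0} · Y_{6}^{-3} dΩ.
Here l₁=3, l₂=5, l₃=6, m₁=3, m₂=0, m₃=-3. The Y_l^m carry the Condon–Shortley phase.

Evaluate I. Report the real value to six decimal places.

m-sum 0 ✓  L=14 even ✓  2≤6≤8 ✓
Π(2lᵢ+1) = 7×11×13 = 1001
triangle coeff Δ(3,5,6) = 1/675675
Σ_t [0,2]: t=0:+1/8640 t=1:−1/2304 t=2:+1/8640 = -7/34560
(3j)²=7/429 [(3 5 6; 0 0 0)], sign=-1
Σ_t [0,0]: t=0:+1/34560 = 1/34560
(3j)²=4/143 [(3 5 6; 3 0 -3)], sign=-1
⇒ 4πI² = 196/429
I = (+1)√(196/429/(4π)) = 0.19067531

0.190675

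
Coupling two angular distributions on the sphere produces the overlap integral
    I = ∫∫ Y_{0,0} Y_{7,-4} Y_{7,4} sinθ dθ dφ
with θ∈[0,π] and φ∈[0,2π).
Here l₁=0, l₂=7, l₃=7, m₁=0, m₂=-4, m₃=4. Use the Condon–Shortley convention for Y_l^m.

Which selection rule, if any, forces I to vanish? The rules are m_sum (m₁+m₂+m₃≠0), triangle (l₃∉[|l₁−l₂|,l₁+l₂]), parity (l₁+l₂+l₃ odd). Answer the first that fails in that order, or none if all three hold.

azimuthal sum: 0 − 4 + 4 = 0  ✓
7 ≤ 7 ≤ 7 (triangle on l)  ✓
L = 0 + 7 + 7 = 14 (even)  ✓

none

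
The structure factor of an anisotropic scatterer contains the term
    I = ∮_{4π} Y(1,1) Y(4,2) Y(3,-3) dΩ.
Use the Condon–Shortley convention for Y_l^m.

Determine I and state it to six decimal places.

m-sum 0 ✓  L=8 even ✓  3≤3≤5 ✓
Π(2lᵢ+1) = 3×9×7 = 189
triangle coeff Δ(1,4,3) = 1/252
Σ_t [1,1]: t=1:−1/36 = -1/36
(3j)²=4/63 [(1 4 3; 0 0 0)], sign=+1
Σ_t [0,0]: t=0:+1/1440 = 1/1440
(3j)²=1/252 [(1 4 3; 1 2 -3)], sign=+1
⇒ 4πI² = 1/21
I = (+1)√(1/21/(4π)) = 0.06155813

0.061558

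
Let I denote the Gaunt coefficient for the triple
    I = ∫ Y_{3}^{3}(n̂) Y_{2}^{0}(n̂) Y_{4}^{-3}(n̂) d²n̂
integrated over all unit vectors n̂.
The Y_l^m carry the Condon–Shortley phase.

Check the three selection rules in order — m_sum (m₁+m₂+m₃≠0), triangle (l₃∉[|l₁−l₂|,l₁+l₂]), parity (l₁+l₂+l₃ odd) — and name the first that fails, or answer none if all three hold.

parity

m₁+m₂+m₃ = 3 + 0 − 3 = 0  ✓
triangle: |3−2|=1 ≤ l₃=4 ≤ 3+2=5  ✓
parity: l₁+l₂+l₃ = 9 is odd  ✗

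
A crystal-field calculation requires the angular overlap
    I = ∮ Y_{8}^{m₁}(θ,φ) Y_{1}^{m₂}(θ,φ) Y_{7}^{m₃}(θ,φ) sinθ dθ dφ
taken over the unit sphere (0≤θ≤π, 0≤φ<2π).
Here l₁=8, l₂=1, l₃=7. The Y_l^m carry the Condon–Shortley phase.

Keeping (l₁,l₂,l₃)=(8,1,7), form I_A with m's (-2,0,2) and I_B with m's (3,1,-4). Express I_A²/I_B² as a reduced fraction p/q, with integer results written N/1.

Shared (l₁,l₂,l₃)=(8,1,7): N and (l;000)² cancel in I_A²/I_B².
A: Δ = 2!·14!·0!/17! = 1/2040; Racah Σ t=1..1: t=1:−1/43545600 = -1/43545600; ⇒ 3j(8 1 7; -2 0 2)² = 1/34, sgn +1
B: Δ = 2!·14!·0!/17! = 1/2040; Racah Σ t=2..2: t=2:+1/479001600 = 1/479001600; ⇒ 3j(8 1 7; 3 1 -4)² = 1/204, sgn -1
I_A²/I_B² = (1/34)/(1/204) = 6/1

6/1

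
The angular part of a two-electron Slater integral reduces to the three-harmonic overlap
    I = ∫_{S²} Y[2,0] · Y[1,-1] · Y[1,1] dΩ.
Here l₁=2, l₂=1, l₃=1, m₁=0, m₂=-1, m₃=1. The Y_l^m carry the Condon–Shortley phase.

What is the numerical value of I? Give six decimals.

Checks pass: Σm=0; 4 even; l₃=1∈[1,3].
(2·2+1)(2·1+1)(2·1+1) = 45
Δ: 2! 2! 0! / 5! → 1/30
sum: t=1:−1/1 = -1/1
3j²(2 1 1; 0 0 0) = Δ·Π!·Σ² = 2/15  (sign +1)
sum: t=0:+1/4 = 1/4
3j²(2 1 1; 0 -1 1) = Δ·Π!·Σ² = 1/30  (sign +1)
combine: 4πI² = 45·2/15·1/30 = 1/5
take √, sign +1: I = 0.12615663

0.126157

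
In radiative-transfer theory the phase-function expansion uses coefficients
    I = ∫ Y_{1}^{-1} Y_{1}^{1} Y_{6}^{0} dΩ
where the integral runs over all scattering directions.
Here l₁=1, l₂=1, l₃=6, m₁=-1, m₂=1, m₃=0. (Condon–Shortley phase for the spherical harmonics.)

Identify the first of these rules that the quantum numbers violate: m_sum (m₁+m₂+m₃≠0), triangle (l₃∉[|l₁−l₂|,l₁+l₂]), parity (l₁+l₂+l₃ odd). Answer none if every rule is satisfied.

Σmᵢ = 0  ✓
l₃∈[|l₁−l₂|,l₁+l₂]=[0,2], have l₃=6  ✗
Σlᵢ = 8 ⇒ even

triangle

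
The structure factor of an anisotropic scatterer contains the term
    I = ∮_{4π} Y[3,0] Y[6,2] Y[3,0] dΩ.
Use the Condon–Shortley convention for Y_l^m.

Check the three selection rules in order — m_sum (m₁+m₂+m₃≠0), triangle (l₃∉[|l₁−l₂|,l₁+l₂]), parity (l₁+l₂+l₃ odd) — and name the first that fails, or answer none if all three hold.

m₁+m₂+m₃ = 0 + 2 + 0 = 2  ✗
triangle: |3−6|=3 ≤ l₃=3 ≤ 3+6=9
parity: l₁+l₂+l₃ = 12 is even

m_sum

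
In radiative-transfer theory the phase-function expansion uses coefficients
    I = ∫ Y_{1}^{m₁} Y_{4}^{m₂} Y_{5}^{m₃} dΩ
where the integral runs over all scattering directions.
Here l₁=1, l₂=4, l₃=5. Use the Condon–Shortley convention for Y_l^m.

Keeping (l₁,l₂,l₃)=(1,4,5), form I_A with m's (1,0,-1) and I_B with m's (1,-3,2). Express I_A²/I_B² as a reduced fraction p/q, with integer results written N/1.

5/1

l's match ⇒ only the (l;m) 3-j factors differ between A and B.
A: triangle coeff Δ(1,4,5) = 1/495; Σ_t [0,0]: t=0:+1/1152 = 1/1152; (3j)²=1/33 [(1 4 5; 1 0 -1)], sign=+1
B: triangle coeff Δ(1,4,5) = 1/495; Σ_t [0,0]: t=0:+1/10080 = 1/10080; (3j)²=1/165 [(1 4 5; 1 -3 2)], sign=-1
I_A²/I_B² = (1/33)/(1/165) = 5/1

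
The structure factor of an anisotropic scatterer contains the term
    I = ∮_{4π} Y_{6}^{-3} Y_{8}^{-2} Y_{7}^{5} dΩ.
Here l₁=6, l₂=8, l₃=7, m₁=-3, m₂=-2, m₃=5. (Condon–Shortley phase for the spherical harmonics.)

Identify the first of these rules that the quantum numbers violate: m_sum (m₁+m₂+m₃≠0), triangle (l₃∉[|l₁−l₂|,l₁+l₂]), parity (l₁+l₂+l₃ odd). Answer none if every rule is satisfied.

parity

Σmᵢ = 0  ✓
l₃∈[|l₁−l₂|,l₁+l₂]=[2,14], have l₃=7  ✓
Σlᵢ = 21 ⇒ odd  ✗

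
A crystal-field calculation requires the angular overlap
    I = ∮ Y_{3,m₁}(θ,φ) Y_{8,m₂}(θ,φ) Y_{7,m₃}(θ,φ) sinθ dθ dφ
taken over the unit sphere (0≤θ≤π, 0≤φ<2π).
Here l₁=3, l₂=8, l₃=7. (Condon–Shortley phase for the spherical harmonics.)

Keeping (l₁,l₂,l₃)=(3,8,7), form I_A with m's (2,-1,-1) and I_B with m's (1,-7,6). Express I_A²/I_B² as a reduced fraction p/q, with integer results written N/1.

Shared (l₁,l₂,l₃)=(3,8,7): N and (l;000)² cancel in I_A²/I_B².
A: Δ = 4!·2!·12!/19! = 1/5290740; Racah Σ t=0..1: t=0:+1/14515200 t=1:−1/6220800 = -1/10886400; ⇒ 3j(3 8 7; 2 -1 -1)² = 128/12597, sgn -1
B: Δ = 4!·2!·12!/19! = 1/5290740; Racah Σ t=0..1: t=0:+1/1916006400 t=1:−1/2874009600 = 1/5748019200; ⇒ 3j(3 8 7; 1 -7 6)² = 13/5814, sgn -1
I_A²/I_B² = (128/12597)/(13/5814) = 768/169

768/169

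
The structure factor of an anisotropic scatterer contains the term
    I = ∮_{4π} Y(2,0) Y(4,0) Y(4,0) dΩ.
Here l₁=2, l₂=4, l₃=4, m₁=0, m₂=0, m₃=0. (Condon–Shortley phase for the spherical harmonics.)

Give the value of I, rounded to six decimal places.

0.163840

m-sum 0 ✓  L=10 even ✓  2≤4≤6 ✓
Π(2lᵢ+1) = 5×9×9 = 405
triangle coeff Δ(2,4,4) = 1/13860
Σ_t [0,2]: t=0:+1/192 t=1:−1/36 t=2:+1/192 = -5/288
(3j)²=20/693 [(2 4 4; 0 0 0)], sign=-1
(m-triple is (0,0,0) — same symbol as above.)
⇒ 4πI² = 2000/5929
I = (+1)√(2000/5929/(4π)) = 0.16383977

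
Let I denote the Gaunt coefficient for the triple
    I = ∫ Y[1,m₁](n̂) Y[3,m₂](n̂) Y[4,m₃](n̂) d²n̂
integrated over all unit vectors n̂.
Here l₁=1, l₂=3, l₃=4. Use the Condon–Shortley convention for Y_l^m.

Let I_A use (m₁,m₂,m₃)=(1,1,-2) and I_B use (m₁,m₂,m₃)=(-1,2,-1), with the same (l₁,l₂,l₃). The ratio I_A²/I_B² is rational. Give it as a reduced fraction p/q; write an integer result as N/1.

Same 1,3,4: normalisation and zero-m 3j drop out of the ratio.
A: Δ: 0! 2! 6! / 9! → 1/252; sum: t=0:+1/96 = 1/96; 3j²(1 3 4; 1 1 -2) = Δ·Π!·Σ² = 5/84  (sign +1)
B: Δ: 0! 2! 6! / 9! → 1/252; sum: t=0:+1/240 = 1/240; 3j²(1 3 4; -1 2 -1) = Δ·Π!·Σ² = 1/84  (sign -1)
I_A²/I_B² = (5/84)/(1/84) = 5/1

5/1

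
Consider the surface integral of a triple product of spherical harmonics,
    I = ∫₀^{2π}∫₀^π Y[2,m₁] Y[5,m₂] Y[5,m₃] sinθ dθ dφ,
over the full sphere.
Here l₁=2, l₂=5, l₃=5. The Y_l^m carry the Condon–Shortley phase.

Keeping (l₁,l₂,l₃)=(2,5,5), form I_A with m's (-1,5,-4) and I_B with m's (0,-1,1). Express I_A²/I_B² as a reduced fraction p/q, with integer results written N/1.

Same 2,5,5: normalisation and zero-m 3j drop out of the ratio.
A: Δ: 2! 2! 8! / 13! → 1/38610; sum: t=2:+1/80640 = 1/80640; 3j²(2 5 5; -1 5 -4) = Δ·Π!·Σ² = 9/286  (sign -1)
B: Δ: 2! 2! 8! / 13! → 1/38610; sum: t=0:+1/2304 t=1:−1/720 t=2:+1/5760 = -1/1280; 3j²(2 5 5; 0 -1 1) = Δ·Π!·Σ² = 27/1430  (sign -1)
I_A²/I_B² = (9/286)/(27/1430) = 5/3

5/3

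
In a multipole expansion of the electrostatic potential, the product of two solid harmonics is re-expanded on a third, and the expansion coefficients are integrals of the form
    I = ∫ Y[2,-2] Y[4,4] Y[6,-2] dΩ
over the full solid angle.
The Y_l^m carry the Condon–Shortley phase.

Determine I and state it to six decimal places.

0.015904

Rules hold: Σm=0, L=12 even, 2≤6≤6.
N = 5·9·13 = 585
Δ = 0!·4!·8!/13! = 1/6435
Racah Σ t=0..0: t=0:+1/2304 = 1/2304
⇒ 3j(2 4 6; 0 0 0)² = 5/143, sgn +1
Racah Σ t=0..0: t=0:+1/967680 = 1/967680
⇒ 3j(2 4 6; -2 4 -2)² = 1/6435, sgn +1
4πI² = N·(3j₀)²·(3jₘ)² = 5/1573
I = +1·√(0.00317864/4π) = 0.01590434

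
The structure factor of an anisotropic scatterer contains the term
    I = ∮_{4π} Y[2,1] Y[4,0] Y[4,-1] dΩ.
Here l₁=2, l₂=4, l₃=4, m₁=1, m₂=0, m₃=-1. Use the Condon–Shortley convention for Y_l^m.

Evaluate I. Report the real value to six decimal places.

m-sum 0 ✓  L=10 even ✓  2≤4≤6 ✓
Π(2lᵢ+1) = 5×9×9 = 405
triangle coeff Δ(2,4,4) = 1/13860
Σ_t [0,2]: t=0:+1/192 t=1:−1/36 t=2:+1/192 = -5/288
(3j)²=20/693 [(2 4 4; 0 0 0)], sign=-1
Σ_t [0,1]: t=0:+1/96 t=1:−1/72 = -1/288
(3j)²=1/462 [(2 4 4; 1 0 -1)], sign=+1
⇒ 4πI² = 150/5929
I = (-1)√(150/5929/(4π)) = -0.04486937

-0.044869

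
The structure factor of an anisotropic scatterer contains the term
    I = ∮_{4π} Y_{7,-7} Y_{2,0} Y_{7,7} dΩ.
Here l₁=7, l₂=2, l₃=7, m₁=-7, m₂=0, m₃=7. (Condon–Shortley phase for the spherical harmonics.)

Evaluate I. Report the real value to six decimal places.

Checks pass: Σm=0; 16 even; l₃=7∈[5,9].
(2·7+1)(2·2+1)(2·7+1) = 1125
Δ: 2! 12! 2! / 17! → 1/185640
sum: t=0:+1/2419200 t=1:−1/518400 t=2:+1/2419200 = -1/907200
3j²(7 2 7; 0 0 0) = Δ·Π!·Σ² = 56/3315  (sign +1)
sum: t=2:+1/1916006400 = 1/1916006400
3j²(7 2 7; -7 0 7) = Δ·Π!·Σ² = 91/2040  (sign +1)
combine: 4πI² = 1125·56/3315·91/2040 = 245/289
take √, sign +1: I = 0.25973423

0.259734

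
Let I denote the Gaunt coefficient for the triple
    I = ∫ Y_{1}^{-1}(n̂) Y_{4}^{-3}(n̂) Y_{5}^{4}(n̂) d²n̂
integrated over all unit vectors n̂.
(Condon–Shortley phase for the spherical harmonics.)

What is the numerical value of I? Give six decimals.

0.294638

Rules hold: Σm=0, L=10 even, 3≤5≤5.
N = 3·9·11 = 297
Δ = 0!·2!·8!/11! = 1/495
Racah Σ t=0..0: t=0:+1/576 = 1/576
⇒ 3j(1 4 5; 0 0 0)² = 5/99, sgn -1
Racah Σ t=0..0: t=0:+1/10080 = 1/10080
⇒ 3j(1 4 5; -1 -3 4)² = 4/55, sgn -1
4πI² = N·(3j₀)²·(3jₘ)² = 12/11
I = +1·√(1.09091/4π) = 0.29463840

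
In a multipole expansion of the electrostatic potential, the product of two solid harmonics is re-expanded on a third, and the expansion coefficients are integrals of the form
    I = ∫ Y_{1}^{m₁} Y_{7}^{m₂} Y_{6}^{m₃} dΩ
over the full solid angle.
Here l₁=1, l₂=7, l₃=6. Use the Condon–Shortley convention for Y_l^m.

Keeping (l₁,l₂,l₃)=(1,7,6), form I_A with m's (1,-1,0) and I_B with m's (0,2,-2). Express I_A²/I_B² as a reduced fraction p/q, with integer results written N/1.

28/45

l's match ⇒ only the (l;m) 3-j factors differ between A and B.
A: triangle coeff Δ(1,7,6) = 1/1365; Σ_t [0,0]: t=0:+1/1036800 = 1/1036800; (3j)²=4/195 [(1 7 6; 1 -1 0)], sign=+1
B: triangle coeff Δ(1,7,6) = 1/1365; Σ_t [1,1]: t=1:−1/967680 = -1/967680; (3j)²=3/91 [(1 7 6; 0 2 -2)], sign=-1
I_A²/I_B² = (4/195)/(3/91) = 28/45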